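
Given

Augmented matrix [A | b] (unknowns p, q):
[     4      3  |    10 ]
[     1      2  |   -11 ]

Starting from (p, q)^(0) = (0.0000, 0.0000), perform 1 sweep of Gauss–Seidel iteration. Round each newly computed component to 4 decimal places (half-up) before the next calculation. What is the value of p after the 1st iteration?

2.5000

Iteration 1:
  p = (10 - (3)·0.0000) / (4) = 2.5000
  q = (-11 - (1)·2.5000) / (2) = -6.7500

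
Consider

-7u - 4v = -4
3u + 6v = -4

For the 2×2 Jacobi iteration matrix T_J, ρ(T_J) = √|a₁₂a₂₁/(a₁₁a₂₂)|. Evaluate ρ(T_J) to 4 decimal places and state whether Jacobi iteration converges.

0.5345

a₁₂a₂₁/(a₁₁a₂₂) = (-4)·(3) / ((-7)·(6)) = 0.285714
ρ = √|0.285714| = √0.285714 = 0.5345
ρ < 1, so Jacobi converges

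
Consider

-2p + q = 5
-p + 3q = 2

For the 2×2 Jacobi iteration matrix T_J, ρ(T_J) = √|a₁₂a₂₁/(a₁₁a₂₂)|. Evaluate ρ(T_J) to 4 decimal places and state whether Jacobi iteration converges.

0.4082

a₁₂a₂₁/(a₁₁a₂₂) = (1)·(-1) / ((-2)·(3)) = 0.166667
ρ = √|0.166667| = √0.166667 = 0.4082
ρ < 1, so Jacobi converges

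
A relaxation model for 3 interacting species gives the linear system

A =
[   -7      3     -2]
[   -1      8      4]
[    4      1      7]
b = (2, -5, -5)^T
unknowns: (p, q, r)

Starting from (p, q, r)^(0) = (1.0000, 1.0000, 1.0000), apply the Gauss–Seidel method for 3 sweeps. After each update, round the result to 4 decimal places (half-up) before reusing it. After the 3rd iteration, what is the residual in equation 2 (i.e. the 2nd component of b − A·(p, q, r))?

Iteration 1:
  p = (2 - (3)·1.0000 - (-2)·1.0000) / (-7) = -0.1429
  q = (-5 - (-1)·-0.1429 - (4)·1.0000) / (8) = -1.1429
  r = (-5 - (4)·-0.1429 - (1)·-1.1429) / (7) = -0.4694
Iteration 2:
  p = (2 - (3)·-1.1429 - (-2)·-0.4694) / (-7) = -0.6414
  q = (-5 - (-1)·-0.6414 - (4)·-0.4694) / (8) = -0.4705
  r = (-5 - (4)·-0.6414 - (1)·-0.4705) / (7) = -0.2806
Iteration 3:
  p = (2 - (3)·-0.4705 - (-2)·-0.2806) / (-7) = -0.4072
  q = (-5 - (-1)·-0.4072 - (4)·-0.2806) / (8) = -0.5356
  r = (-5 - (4)·-0.4072 - (1)·-0.5356) / (7) = -0.4051
Residual b − A·x = (-0.0538, 0.4980, 0.0001)

0.4980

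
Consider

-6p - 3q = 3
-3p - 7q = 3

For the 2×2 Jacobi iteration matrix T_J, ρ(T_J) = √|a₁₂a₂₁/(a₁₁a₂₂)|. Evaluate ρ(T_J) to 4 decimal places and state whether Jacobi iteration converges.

0.4629

a₁₂a₂₁/(a₁₁a₂₂) = (-3)·(-3) / ((-6)·(-7)) = 0.214286
ρ = √|0.214286| = √0.214286 = 0.4629
ρ < 1, so Jacobi converges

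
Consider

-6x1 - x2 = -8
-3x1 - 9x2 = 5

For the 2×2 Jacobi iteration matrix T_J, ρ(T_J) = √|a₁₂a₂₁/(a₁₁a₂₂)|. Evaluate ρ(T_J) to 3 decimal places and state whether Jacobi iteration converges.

a₁₂a₂₁/(a₁₁a₂₂) = (-1)·(-3) / ((-6)·(-9)) = 0.055556
ρ = √|0.055556| = √0.055556 = 0.236
ρ < 1, so Jacobi converges

0.236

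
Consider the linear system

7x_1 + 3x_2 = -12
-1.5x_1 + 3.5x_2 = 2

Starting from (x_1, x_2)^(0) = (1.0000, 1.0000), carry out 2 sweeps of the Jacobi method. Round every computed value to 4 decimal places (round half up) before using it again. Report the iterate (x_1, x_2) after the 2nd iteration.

(-2.1429, -0.3470)

Iteration 1:
  x_1 = (-12 - (3)·1.0000) / (7) = -2.1429
  x_2 = (2 - (-1.5)·1.0000) / (3.5) = 1.0000
Iteration 2:
  x_1 = (-12 - (3)·1.0000) / (7) = -2.1429
  x_2 = (2 - (-1.5)·-2.1429) / (3.5) = -0.3470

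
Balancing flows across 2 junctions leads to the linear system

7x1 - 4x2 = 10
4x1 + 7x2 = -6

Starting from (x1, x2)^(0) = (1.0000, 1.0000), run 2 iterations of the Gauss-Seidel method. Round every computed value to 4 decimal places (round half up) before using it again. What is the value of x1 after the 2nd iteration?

Iteration 1:
  x1 = (10 - (-4)·1.0000) / (7) = 2.0000
  x2 = (-6 - (4)·2.0000) / (7) = -2.0000
Iteration 2:
  x1 = (10 - (-4)·-2.0000) / (7) = 0.2857
  x2 = (-6 - (4)·0.2857) / (7) = -1.0204

0.2857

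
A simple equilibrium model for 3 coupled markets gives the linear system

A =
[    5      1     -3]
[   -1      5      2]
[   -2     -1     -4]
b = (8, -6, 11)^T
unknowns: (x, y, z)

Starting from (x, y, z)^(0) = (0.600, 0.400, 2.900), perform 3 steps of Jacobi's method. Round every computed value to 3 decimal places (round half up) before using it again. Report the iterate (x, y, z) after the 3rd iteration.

(-0.834, 0.360, -3.007)

Iteration 1:
  x = (8 - (1)·0.400 - (-3)·2.900) / (5) = 3.260
  y = (-6 - (-1)·0.600 - (2)·2.900) / (5) = -2.240
  z = (11 - (-2)·0.600 - (-1)·0.400) / (-4) = -3.150
Iteration 2:
  x = (8 - (1)·-2.240 - (-3)·-3.150) / (5) = 0.158
  y = (-6 - (-1)·3.260 - (2)·-3.150) / (5) = 0.712
  z = (11 - (-2)·3.260 - (-1)·-2.240) / (-4) = -3.820
Iteration 3:
  x = (8 - (1)·0.712 - (-3)·-3.820) / (5) = -0.834
  y = (-6 - (-1)·0.158 - (2)·-3.820) / (5) = 0.360
  z = (11 - (-2)·0.158 - (-1)·0.712) / (-4) = -3.007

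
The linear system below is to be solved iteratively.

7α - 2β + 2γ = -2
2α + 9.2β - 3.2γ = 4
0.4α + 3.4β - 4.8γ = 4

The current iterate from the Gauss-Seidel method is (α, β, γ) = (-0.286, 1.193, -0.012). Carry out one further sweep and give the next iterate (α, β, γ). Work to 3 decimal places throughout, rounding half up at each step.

One sweep:
  α = (-2 - (-2)·1.193 - (2)·-0.012) / (7) = 0.059
  β = (4 - (2)·0.059 - (-3.2)·-0.012) / (9.2) = 0.418
  γ = (4 - (0.4)·0.059 - (3.4)·0.418) / (-4.8) = -0.532

(0.059, 0.418, -0.532)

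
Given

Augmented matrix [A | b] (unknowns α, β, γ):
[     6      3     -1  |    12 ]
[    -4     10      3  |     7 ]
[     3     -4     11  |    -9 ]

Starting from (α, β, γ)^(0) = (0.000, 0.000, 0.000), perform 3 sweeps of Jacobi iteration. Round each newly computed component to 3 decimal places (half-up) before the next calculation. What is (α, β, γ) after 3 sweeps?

(0.943, 1.638, -0.597)

Iteration 1:
  α = (12 - (3)·0.000 - (-1)·0.000) / (6) = 2.000
  β = (7 - (-4)·0.000 - (3)·0.000) / (10) = 0.700
  γ = (-9 - (3)·0.000 - (-4)·0.000) / (11) = -0.818
Iteration 2:
  α = (12 - (3)·0.700 - (-1)·-0.818) / (6) = 1.514
  β = (7 - (-4)·2.000 - (3)·-0.818) / (10) = 1.745
  γ = (-9 - (3)·2.000 - (-4)·0.700) / (11) = -1.109
Iteration 3:
  α = (12 - (3)·1.745 - (-1)·-1.109) / (6) = 0.943
  β = (7 - (-4)·1.514 - (3)·-1.109) / (10) = 1.638
  γ = (-9 - (3)·1.514 - (-4)·1.745) / (11) = -0.597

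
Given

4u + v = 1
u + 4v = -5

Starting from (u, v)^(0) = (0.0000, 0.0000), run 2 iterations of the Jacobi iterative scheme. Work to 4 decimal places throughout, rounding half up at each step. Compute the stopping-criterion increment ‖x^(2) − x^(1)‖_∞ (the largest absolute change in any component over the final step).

0.3125

Iteration 1:
  u = (1 - (1)·0.0000) / (4) = 0.2500
  v = (-5 - (1)·0.0000) / (4) = -1.2500
Iteration 2:
  u = (1 - (1)·-1.2500) / (4) = 0.5625
  v = (-5 - (1)·0.2500) / (4) = -1.3125
Change: (0.3125, -0.0625) → max |·| = 0.3125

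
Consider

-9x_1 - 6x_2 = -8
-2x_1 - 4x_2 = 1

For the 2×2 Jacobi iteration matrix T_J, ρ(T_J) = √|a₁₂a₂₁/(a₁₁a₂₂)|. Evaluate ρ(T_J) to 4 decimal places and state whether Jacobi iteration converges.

0.5774

a₁₂a₂₁/(a₁₁a₂₂) = (-6)·(-2) / ((-9)·(-4)) = 0.333333
ρ = √|0.333333| = √0.333333 = 0.5774
ρ < 1, so Jacobi converges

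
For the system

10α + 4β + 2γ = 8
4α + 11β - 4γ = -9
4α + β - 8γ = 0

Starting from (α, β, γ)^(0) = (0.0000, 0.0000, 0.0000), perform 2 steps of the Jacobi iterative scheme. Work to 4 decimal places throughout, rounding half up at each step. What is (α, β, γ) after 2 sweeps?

Iteration 1:
  α = (8 - (4)·0.0000 - (2)·0.0000) / (10) = 0.8000
  β = (-9 - (4)·0.0000 - (-4)·0.0000) / (11) = -0.8182
  γ = (0 - (4)·0.0000 - (1)·0.0000) / (-8) = 0.0000
Iteration 2:
  α = (8 - (4)·-0.8182 - (2)·0.0000) / (10) = 1.1273
  β = (-9 - (4)·0.8000 - (-4)·0.0000) / (11) = -1.1091
  γ = (0 - (4)·0.8000 - (1)·-0.8182) / (-8) = 0.2977

(1.1273, -1.1091, 0.2977)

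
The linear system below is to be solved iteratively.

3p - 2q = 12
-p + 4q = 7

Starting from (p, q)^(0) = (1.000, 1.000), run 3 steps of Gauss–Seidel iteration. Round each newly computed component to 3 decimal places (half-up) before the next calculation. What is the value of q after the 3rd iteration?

3.289

Iteration 1:
  p = (12 - (-2)·1.000) / (3) = 4.667
  q = (7 - (-1)·4.667) / (4) = 2.917
Iteration 2:
  p = (12 - (-2)·2.917) / (3) = 5.945
  q = (7 - (-1)·5.945) / (4) = 3.236
Iteration 3:
  p = (12 - (-2)·3.236) / (3) = 6.157
  q = (7 - (-1)·6.157) / (4) = 3.289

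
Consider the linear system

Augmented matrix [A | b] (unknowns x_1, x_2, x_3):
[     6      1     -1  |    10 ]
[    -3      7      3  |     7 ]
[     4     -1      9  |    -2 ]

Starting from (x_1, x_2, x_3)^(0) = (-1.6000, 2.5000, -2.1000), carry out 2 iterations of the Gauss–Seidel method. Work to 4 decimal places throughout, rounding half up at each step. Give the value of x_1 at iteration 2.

1.2243

Iteration 1:
  x_1 = (10 - (1)·2.5000 - (-1)·-2.1000) / (6) = 0.9000
  x_2 = (7 - (-3)·0.9000 - (3)·-2.1000) / (7) = 2.2857
  x_3 = (-2 - (4)·0.9000 - (-1)·2.2857) / (9) = -0.3683
Iteration 2:
  x_1 = (10 - (1)·2.2857 - (-1)·-0.3683) / (6) = 1.2243
  x_2 = (7 - (-3)·1.2243 - (3)·-0.3683) / (7) = 1.6825
  x_3 = (-2 - (4)·1.2243 - (-1)·1.6825) / (9) = -0.5794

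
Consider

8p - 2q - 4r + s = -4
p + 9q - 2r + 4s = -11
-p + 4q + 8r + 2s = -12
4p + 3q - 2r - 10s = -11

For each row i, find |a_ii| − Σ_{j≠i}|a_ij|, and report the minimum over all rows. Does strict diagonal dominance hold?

1

row 1: |8| − (2+4+1) = 1
row 2: |9| − (1+2+4) = 2
row 3: |8| − (1+4+2) = 1
row 4: |-10| − (4+3+2) = 1
minimum over rows = 1 → strictly diagonally dominant (convergence guaranteed)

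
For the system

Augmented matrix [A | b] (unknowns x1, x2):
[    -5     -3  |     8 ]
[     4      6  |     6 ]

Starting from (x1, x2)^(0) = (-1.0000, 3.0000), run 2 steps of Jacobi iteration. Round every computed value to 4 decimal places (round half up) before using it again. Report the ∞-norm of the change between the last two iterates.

1.6000

Iteration 1:
  x1 = (8 - (-3)·3.0000) / (-5) = -3.4000
  x2 = (6 - (4)·-1.0000) / (6) = 1.6667
Iteration 2:
  x1 = (8 - (-3)·1.6667) / (-5) = -2.6000
  x2 = (6 - (4)·-3.4000) / (6) = 3.2667
Change: (0.8000, 1.6000) → max |·| = 1.6000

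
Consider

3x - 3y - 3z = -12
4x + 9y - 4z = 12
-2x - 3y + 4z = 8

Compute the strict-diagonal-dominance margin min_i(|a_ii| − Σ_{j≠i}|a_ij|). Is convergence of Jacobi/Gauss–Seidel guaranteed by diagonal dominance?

-3

row 1: |3| − (3+3) = -3
row 2: |9| − (4+4) = 1
row 3: |4| − (2+3) = -1
minimum over rows = -3 → not strictly diagonally dominant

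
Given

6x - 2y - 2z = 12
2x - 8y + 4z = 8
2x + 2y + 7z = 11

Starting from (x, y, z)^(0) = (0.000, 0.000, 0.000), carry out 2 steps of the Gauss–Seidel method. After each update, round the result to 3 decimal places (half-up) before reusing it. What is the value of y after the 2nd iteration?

0.125

Iteration 1:
  x = (12 - (-2)·0.000 - (-2)·0.000) / (6) = 2.000
  y = (8 - (2)·2.000 - (4)·0.000) / (-8) = -0.500
  z = (11 - (2)·2.000 - (2)·-0.500) / (7) = 1.143
Iteration 2:
  x = (12 - (-2)·-0.500 - (-2)·1.143) / (6) = 2.214
  y = (8 - (2)·2.214 - (4)·1.143) / (-8) = 0.125
  z = (11 - (2)·2.214 - (2)·0.125) / (7) = 0.903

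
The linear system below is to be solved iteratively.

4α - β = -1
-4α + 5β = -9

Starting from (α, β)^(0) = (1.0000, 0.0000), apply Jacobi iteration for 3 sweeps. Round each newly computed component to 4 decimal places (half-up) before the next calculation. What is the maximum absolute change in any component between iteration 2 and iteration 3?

0.2500

Iteration 1:
  α = (-1 - (-1)·0.0000) / (4) = -0.2500
  β = (-9 - (-4)·1.0000) / (5) = -1.0000
Iteration 2:
  α = (-1 - (-1)·-1.0000) / (4) = -0.5000
  β = (-9 - (-4)·-0.2500) / (5) = -2.0000
Iteration 3:
  α = (-1 - (-1)·-2.0000) / (4) = -0.7500
  β = (-9 - (-4)·-0.5000) / (5) = -2.2000
Change: (-0.2500, -0.2000) → max |·| = 0.2500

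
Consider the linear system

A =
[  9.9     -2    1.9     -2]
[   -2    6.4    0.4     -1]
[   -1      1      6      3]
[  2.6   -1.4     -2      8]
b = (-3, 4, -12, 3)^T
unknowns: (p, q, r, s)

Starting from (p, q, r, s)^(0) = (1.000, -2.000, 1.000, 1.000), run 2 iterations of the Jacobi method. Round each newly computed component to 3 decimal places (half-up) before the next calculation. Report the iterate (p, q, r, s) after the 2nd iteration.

(0.279, 0.524, -2.263, 0.282)

Iteration 1:
  p = (-3 - (-2)·-2.000 - (1.9)·1.000 - (-2)·1.000) / (9.9) = -0.697
  q = (4 - (-2)·1.000 - (0.4)·1.000 - (-1)·1.000) / (6.4) = 1.031
  r = (-12 - (-1)·1.000 - (1)·-2.000 - (3)·1.000) / (6) = -2.000
  s = (3 - (2.6)·1.000 - (-1.4)·-2.000 - (-2)·1.000) / (8) = -0.050
Iteration 2:
  p = (-3 - (-2)·1.031 - (1.9)·-2.000 - (-2)·-0.050) / (9.9) = 0.279
  q = (4 - (-2)·-0.697 - (0.4)·-2.000 - (-1)·-0.050) / (6.4) = 0.524
  r = (-12 - (-1)·-0.697 - (1)·1.031 - (3)·-0.050) / (6) = -2.263
  s = (3 - (2.6)·-0.697 - (-1.4)·1.031 - (-2)·-2.000) / (8) = 0.282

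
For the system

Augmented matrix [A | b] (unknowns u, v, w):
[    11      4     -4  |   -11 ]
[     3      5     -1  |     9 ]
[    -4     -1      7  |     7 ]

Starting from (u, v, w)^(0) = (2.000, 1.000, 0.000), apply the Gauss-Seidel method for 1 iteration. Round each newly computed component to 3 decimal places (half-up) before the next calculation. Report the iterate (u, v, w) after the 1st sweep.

(-1.364, 2.618, 0.595)

Iteration 1:
  u = (-11 - (4)·1.000 - (-4)·0.000) / (11) = -1.364
  v = (9 - (3)·-1.364 - (-1)·0.000) / (5) = 2.618
  w = (7 - (-4)·-1.364 - (-1)·2.618) / (7) = 0.595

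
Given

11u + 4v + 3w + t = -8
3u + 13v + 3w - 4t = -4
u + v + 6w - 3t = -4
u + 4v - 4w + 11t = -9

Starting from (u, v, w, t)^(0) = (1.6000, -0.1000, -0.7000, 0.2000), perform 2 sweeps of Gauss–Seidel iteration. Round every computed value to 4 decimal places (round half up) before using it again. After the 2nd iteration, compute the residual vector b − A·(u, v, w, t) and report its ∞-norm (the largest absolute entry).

3.1997

Iteration 1:
  u = (-8 - (4)·-0.1000 - (3)·-0.7000 - (1)·0.2000) / (11) = -0.5182
  v = (-4 - (3)·-0.5182 - (3)·-0.7000 - (-4)·0.2000) / (13) = 0.0350
  w = (-4 - (1)·-0.5182 - (1)·0.0350 - (-3)·0.2000) / (6) = -0.4861
  t = (-9 - (1)·-0.5182 - (4)·0.0350 - (-4)·-0.4861) / (11) = -0.9606
Iteration 2:
  u = (-8 - (4)·0.0350 - (3)·-0.4861 - (1)·-0.9606) / (11) = -0.5201
  v = (-4 - (3)·-0.5201 - (3)·-0.4861 - (-4)·-0.9606) / (13) = -0.3711
  w = (-4 - (1)·-0.5201 - (1)·-0.3711 - (-3)·-0.9606) / (6) = -0.9984
  t = (-9 - (1)·-0.5201 - (4)·-0.3711 - (-4)·-0.9984) / (11) = -0.9990
Residual b − A·x = (3.1997, 1.3838, -0.1154, -0.0001); ∞-norm = 3.1997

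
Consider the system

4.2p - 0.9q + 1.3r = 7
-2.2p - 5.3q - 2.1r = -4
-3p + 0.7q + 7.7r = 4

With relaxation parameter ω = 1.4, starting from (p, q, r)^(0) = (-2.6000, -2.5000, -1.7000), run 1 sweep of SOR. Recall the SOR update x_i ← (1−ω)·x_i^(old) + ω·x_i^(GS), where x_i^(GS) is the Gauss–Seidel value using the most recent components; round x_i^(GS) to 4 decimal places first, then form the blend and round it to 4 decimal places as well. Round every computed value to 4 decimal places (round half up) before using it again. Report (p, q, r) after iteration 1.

(3.3599, 1.0470, 3.1068)

Iteration 1:
  p: GS value = (7 - (-0.9)·-2.5000 - (1.3)·-1.7000) / (4.2) = 1.6571;  p ← (1−ω)·-2.6000 + ω·1.6571 = 3.3599
  q: GS value = (-4 - (-2.2)·3.3599 - (-2.1)·-1.7000) / (-5.3) = 0.0336;  q ← (1−ω)·-2.5000 + ω·0.0336 = 1.0470
  r: GS value = (4 - (-3)·3.3599 - (0.7)·1.0470) / (7.7) = 1.7334;  r ← (1−ω)·-1.7000 + ω·1.7334 = 3.1068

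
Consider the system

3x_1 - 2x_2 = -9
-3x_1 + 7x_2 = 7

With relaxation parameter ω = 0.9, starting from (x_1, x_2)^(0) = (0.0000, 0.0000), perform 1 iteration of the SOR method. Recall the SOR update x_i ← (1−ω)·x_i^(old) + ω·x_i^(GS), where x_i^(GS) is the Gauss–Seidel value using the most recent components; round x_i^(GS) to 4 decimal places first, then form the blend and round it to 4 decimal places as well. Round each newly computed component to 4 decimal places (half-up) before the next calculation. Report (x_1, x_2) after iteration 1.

(-2.7000, -0.1414)

Iteration 1:
  x_1: GS value = (-9 - (-2)·0.0000) / (3) = -3.0000;  x_1 ← (1−ω)·0.0000 + ω·-3.0000 = -2.7000
  x_2: GS value = (7 - (-3)·-2.7000) / (7) = -0.1571;  x_2 ← (1−ω)·0.0000 + ω·-0.1571 = -0.1414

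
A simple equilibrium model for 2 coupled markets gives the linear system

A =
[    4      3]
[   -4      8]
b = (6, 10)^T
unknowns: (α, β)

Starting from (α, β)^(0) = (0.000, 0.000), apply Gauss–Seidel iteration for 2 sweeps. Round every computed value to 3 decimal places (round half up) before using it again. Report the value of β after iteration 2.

1.250

Iteration 1:
  α = (6 - (3)·0.000) / (4) = 1.500
  β = (10 - (-4)·1.500) / (8) = 2.000
Iteration 2:
  α = (6 - (3)·2.000) / (4) = 0.000
  β = (10 - (-4)·0.000) / (8) = 1.250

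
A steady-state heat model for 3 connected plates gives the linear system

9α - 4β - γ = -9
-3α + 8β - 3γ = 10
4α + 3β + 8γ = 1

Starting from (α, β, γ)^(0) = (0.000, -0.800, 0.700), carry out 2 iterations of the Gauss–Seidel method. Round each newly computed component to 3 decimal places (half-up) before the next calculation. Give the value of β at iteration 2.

Iteration 1:
  α = (-9 - (-4)·-0.800 - (-1)·0.700) / (9) = -1.278
  β = (10 - (-3)·-1.278 - (-3)·0.700) / (8) = 1.033
  γ = (1 - (4)·-1.278 - (3)·1.033) / (8) = 0.377
Iteration 2:
  α = (-9 - (-4)·1.033 - (-1)·0.377) / (9) = -0.499
  β = (10 - (-3)·-0.499 - (-3)·0.377) / (8) = 1.204
  γ = (1 - (4)·-0.499 - (3)·1.204) / (8) = -0.077

1.204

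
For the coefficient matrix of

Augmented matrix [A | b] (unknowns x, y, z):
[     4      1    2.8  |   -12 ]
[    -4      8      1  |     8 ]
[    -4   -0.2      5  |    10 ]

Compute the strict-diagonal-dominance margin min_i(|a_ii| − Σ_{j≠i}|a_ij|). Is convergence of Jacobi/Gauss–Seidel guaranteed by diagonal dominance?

0.2

row 1: |4| − (1+2.8) = 0.2
row 2: |8| − (4+1) = 3
row 3: |5| − (4+0.2) = 0.8
minimum over rows = 0.2 → strictly diagonally dominant (convergence guaranteed)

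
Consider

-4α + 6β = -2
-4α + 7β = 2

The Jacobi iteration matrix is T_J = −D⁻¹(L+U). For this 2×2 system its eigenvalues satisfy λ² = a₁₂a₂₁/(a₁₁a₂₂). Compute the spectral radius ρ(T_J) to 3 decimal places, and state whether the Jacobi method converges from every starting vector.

0.926

a₁₂a₂₁/(a₁₁a₂₂) = (6)·(-4) / ((-4)·(7)) = 0.857143
ρ = √|0.857143| = √0.857143 = 0.926
ρ < 1, so Jacobi converges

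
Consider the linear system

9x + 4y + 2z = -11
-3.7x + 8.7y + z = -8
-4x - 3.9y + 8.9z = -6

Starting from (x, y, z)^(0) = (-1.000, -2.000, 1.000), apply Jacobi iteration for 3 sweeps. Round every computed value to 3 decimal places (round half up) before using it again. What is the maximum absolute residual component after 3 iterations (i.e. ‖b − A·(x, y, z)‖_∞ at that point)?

1.659

Iteration 1:
  x = (-11 - (4)·-2.000 - (2)·1.000) / (9) = -0.556
  y = (-8 - (-3.7)·-1.000 - (1)·1.000) / (8.7) = -1.460
  z = (-6 - (-4)·-1.000 - (-3.9)·-2.000) / (8.9) = -2.000
Iteration 2:
  x = (-11 - (4)·-1.460 - (2)·-2.000) / (9) = -0.129
  y = (-8 - (-3.7)·-0.556 - (1)·-2.000) / (8.7) = -0.926
  z = (-6 - (-4)·-0.556 - (-3.9)·-1.460) / (8.9) = -1.564
Iteration 3:
  x = (-11 - (4)·-0.926 - (2)·-1.564) / (9) = -0.463
  y = (-8 - (-3.7)·-0.129 - (1)·-1.564) / (8.7) = -0.795
  z = (-6 - (-4)·-0.129 - (-3.9)·-0.926) / (8.9) = -1.138
Residual b − A·x = (-1.377, -1.659, -0.824); ∞-norm = 1.659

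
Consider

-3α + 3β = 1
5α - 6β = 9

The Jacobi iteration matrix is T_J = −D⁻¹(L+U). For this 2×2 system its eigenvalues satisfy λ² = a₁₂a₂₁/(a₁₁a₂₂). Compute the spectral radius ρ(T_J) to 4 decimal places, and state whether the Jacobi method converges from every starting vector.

a₁₂a₂₁/(a₁₁a₂₂) = (3)·(5) / ((-3)·(-6)) = 0.833333
ρ = √|0.833333| = √0.833333 = 0.9129
ρ < 1, so Jacobi converges

0.9129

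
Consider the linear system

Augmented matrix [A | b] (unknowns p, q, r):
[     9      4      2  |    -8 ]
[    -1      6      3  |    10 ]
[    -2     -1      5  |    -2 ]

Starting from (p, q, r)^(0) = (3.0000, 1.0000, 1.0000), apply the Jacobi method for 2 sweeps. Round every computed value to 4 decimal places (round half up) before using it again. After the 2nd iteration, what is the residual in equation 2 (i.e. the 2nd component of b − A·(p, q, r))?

Iteration 1:
  p = (-8 - (4)·1.0000 - (2)·1.0000) / (9) = -1.5556
  q = (10 - (-1)·3.0000 - (3)·1.0000) / (6) = 1.6667
  r = (-2 - (-2)·3.0000 - (-1)·1.0000) / (5) = 1.0000
Iteration 2:
  p = (-8 - (4)·1.6667 - (2)·1.0000) / (9) = -1.8519
  q = (10 - (-1)·-1.5556 - (3)·1.0000) / (6) = 0.9074
  r = (-2 - (-2)·-1.5556 - (-1)·1.6667) / (5) = -0.6889
Residual b − A·x = (6.4153, 4.7704, -1.3519)

4.7704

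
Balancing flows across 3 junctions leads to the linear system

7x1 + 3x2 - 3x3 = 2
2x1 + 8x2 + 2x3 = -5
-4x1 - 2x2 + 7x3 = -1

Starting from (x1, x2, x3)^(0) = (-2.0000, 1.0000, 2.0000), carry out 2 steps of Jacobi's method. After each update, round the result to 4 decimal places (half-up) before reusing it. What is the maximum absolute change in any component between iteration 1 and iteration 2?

Iteration 1:
  x1 = (2 - (3)·1.0000 - (-3)·2.0000) / (7) = 0.7143
  x2 = (-5 - (2)·-2.0000 - (2)·2.0000) / (8) = -0.6250
  x3 = (-1 - (-4)·-2.0000 - (-2)·1.0000) / (7) = -1.0000
Iteration 2:
  x1 = (2 - (3)·-0.6250 - (-3)·-1.0000) / (7) = 0.1250
  x2 = (-5 - (2)·0.7143 - (2)·-1.0000) / (8) = -0.5536
  x3 = (-1 - (-4)·0.7143 - (-2)·-0.6250) / (7) = 0.0867
Change: (-0.5893, 0.0714, 1.0867) → max |·| = 1.0867

1.0867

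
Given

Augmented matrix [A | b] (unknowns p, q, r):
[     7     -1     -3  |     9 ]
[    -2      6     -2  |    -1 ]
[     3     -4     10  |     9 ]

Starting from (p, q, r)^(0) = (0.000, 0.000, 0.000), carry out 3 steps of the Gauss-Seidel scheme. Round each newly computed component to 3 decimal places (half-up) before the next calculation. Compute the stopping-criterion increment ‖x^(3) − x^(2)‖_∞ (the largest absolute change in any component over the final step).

Iteration 1:
  p = (9 - (-1)·0.000 - (-3)·0.000) / (7) = 1.286
  q = (-1 - (-2)·1.286 - (-2)·0.000) / (6) = 0.262
  r = (9 - (3)·1.286 - (-4)·0.262) / (10) = 0.619
Iteration 2:
  p = (9 - (-1)·0.262 - (-3)·0.619) / (7) = 1.588
  q = (-1 - (-2)·1.588 - (-2)·0.619) / (6) = 0.569
  r = (9 - (3)·1.588 - (-4)·0.569) / (10) = 0.651
Iteration 3:
  p = (9 - (-1)·0.569 - (-3)·0.651) / (7) = 1.646
  q = (-1 - (-2)·1.646 - (-2)·0.651) / (6) = 0.599
  r = (9 - (3)·1.646 - (-4)·0.599) / (10) = 0.646
Change: (0.058, 0.030, -0.005) → max |·| = 0.058

0.058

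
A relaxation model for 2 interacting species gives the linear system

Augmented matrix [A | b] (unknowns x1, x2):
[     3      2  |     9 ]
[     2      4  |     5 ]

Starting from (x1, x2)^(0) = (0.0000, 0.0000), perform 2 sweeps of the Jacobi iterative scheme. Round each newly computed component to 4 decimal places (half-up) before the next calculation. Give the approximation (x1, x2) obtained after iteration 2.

Iteration 1:
  x1 = (9 - (2)·0.0000) / (3) = 3.0000
  x2 = (5 - (2)·0.0000) / (4) = 1.2500
Iteration 2:
  x1 = (9 - (2)·1.2500) / (3) = 2.1667
  x2 = (5 - (2)·3.0000) / (4) = -0.2500

(2.1667, -0.2500)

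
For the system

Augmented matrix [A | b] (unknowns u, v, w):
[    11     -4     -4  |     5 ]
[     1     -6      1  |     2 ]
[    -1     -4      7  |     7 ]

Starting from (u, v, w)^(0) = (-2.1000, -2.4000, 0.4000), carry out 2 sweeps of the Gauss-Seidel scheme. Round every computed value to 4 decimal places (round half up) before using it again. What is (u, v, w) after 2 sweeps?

(0.6257, -0.0986, 1.0330)

Iteration 1:
  u = (5 - (-4)·-2.4000 - (-4)·0.4000) / (11) = -0.2727
  v = (2 - (1)·-0.2727 - (1)·0.4000) / (-6) = -0.3121
  w = (7 - (-1)·-0.2727 - (-4)·-0.3121) / (7) = 0.7827
Iteration 2:
  u = (5 - (-4)·-0.3121 - (-4)·0.7827) / (11) = 0.6257
  v = (2 - (1)·0.6257 - (1)·0.7827) / (-6) = -0.0986
  w = (7 - (-1)·0.6257 - (-4)·-0.0986) / (7) = 1.0330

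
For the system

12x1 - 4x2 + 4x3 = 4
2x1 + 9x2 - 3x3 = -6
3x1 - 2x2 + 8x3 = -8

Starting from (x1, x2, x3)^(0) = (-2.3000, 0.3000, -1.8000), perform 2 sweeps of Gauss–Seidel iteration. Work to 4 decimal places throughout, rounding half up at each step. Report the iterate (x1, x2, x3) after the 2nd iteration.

(0.4218, -1.3476, -1.4951)

Iteration 1:
  x1 = (4 - (-4)·0.3000 - (4)·-1.8000) / (12) = 1.0333
  x2 = (-6 - (2)·1.0333 - (-3)·-1.8000) / (9) = -1.4963
  x3 = (-8 - (3)·1.0333 - (-2)·-1.4963) / (8) = -1.7616
Iteration 2:
  x1 = (4 - (-4)·-1.4963 - (4)·-1.7616) / (12) = 0.4218
  x2 = (-6 - (2)·0.4218 - (-3)·-1.7616) / (9) = -1.3476
  x3 = (-8 - (3)·0.4218 - (-2)·-1.3476) / (8) = -1.4951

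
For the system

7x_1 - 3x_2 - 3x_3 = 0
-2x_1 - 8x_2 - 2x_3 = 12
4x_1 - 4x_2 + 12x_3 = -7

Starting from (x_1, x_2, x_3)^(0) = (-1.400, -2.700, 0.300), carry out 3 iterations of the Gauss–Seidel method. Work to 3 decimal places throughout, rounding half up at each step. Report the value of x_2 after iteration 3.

-1.141

Iteration 1:
  x_1 = (0 - (-3)·-2.700 - (-3)·0.300) / (7) = -1.029
  x_2 = (12 - (-2)·-1.029 - (-2)·0.300) / (-8) = -1.318
  x_3 = (-7 - (4)·-1.029 - (-4)·-1.318) / (12) = -0.680
Iteration 2:
  x_1 = (0 - (-3)·-1.318 - (-3)·-0.680) / (7) = -0.856
  x_2 = (12 - (-2)·-0.856 - (-2)·-0.680) / (-8) = -1.116
  x_3 = (-7 - (4)·-0.856 - (-4)·-1.116) / (12) = -0.670
Iteration 3:
  x_1 = (0 - (-3)·-1.116 - (-3)·-0.670) / (7) = -0.765
  x_2 = (12 - (-2)·-0.765 - (-2)·-0.670) / (-8) = -1.141
  x_3 = (-7 - (4)·-0.765 - (-4)·-1.141) / (12) = -0.709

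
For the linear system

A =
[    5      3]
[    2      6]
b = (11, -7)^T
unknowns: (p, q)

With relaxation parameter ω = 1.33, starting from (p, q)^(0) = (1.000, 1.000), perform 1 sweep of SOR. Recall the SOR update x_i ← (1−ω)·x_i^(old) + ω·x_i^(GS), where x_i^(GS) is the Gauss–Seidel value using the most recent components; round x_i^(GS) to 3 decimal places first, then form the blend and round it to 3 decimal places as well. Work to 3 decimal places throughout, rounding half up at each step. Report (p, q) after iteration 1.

(1.798, -2.679)

Iteration 1:
  p: GS value = (11 - (3)·1.000) / (5) = 1.600;  p ← (1−ω)·1.000 + ω·1.600 = 1.798
  q: GS value = (-7 - (2)·1.798) / (6) = -1.766;  q ← (1−ω)·1.000 + ω·-1.766 = -2.679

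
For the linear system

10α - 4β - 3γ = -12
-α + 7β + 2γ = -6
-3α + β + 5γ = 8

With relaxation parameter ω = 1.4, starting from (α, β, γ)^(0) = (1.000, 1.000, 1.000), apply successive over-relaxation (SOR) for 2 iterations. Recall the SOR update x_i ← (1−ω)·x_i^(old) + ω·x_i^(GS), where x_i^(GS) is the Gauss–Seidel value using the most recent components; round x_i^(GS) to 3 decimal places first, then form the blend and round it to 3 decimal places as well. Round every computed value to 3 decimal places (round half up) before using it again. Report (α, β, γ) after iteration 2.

Iteration 1:
  α: GS value = (-12 - (-4)·1.000 - (-3)·1.000) / (10) = -0.500;  α ← (1−ω)·1.000 + ω·-0.500 = -1.100
  β: GS value = (-6 - (-1)·-1.100 - (2)·1.000) / (7) = -1.300;  β ← (1−ω)·1.000 + ω·-1.300 = -2.220
  γ: GS value = (8 - (-3)·-1.100 - (1)·-2.220) / (5) = 1.384;  γ ← (1−ω)·1.000 + ω·1.384 = 1.538
Iteration 2:
  α: GS value = (-12 - (-4)·-2.220 - (-3)·1.538) / (10) = -1.627;  α ← (1−ω)·-1.100 + ω·-1.627 = -1.838
  β: GS value = (-6 - (-1)·-1.838 - (2)·1.538) / (7) = -1.559;  β ← (1−ω)·-2.220 + ω·-1.559 = -1.295
  γ: GS value = (8 - (-3)·-1.838 - (1)·-1.295) / (5) = 0.756;  γ ← (1−ω)·1.538 + ω·0.756 = 0.443

(-1.838, -1.295, 0.443)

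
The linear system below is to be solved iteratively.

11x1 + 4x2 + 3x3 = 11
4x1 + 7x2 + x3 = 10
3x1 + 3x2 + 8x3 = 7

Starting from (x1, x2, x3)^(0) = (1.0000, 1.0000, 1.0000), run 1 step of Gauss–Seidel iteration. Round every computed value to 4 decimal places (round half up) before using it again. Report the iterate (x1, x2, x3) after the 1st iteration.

Iteration 1:
  x1 = (11 - (4)·1.0000 - (3)·1.0000) / (11) = 0.3636
  x2 = (10 - (4)·0.3636 - (1)·1.0000) / (7) = 1.0779
  x3 = (7 - (3)·0.3636 - (3)·1.0779) / (8) = 0.3344

(0.3636, 1.0779, 0.3344)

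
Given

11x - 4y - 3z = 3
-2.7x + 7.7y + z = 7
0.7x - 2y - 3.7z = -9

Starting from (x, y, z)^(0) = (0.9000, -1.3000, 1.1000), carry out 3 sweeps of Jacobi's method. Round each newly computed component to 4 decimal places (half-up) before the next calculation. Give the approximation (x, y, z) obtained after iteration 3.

Iteration 1:
  x = (3 - (-4)·-1.3000 - (-3)·1.1000) / (11) = 0.1000
  y = (7 - (-2.7)·0.9000 - (1)·1.1000) / (7.7) = 1.0818
  z = (-9 - (0.7)·0.9000 - (-2)·-1.3000) / (-3.7) = 3.3054
Iteration 2:
  x = (3 - (-4)·1.0818 - (-3)·3.3054) / (11) = 1.5676
  y = (7 - (-2.7)·0.1000 - (1)·3.3054) / (7.7) = 0.5149
  z = (-9 - (0.7)·0.1000 - (-2)·1.0818) / (-3.7) = 1.8666
Iteration 3:
  x = (3 - (-4)·0.5149 - (-3)·1.8666) / (11) = 0.9690
  y = (7 - (-2.7)·1.5676 - (1)·1.8666) / (7.7) = 1.2164
  z = (-9 - (0.7)·1.5676 - (-2)·0.5149) / (-3.7) = 2.4507

(0.9690, 1.2164, 2.4507)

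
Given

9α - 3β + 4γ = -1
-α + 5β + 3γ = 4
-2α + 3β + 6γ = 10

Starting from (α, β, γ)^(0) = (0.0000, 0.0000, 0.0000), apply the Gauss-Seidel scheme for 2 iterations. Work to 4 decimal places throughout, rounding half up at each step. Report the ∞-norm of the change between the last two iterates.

0.8029

Iteration 1:
  α = (-1 - (-3)·0.0000 - (4)·0.0000) / (9) = -0.1111
  β = (4 - (-1)·-0.1111 - (3)·0.0000) / (5) = 0.7778
  γ = (10 - (-2)·-0.1111 - (3)·0.7778) / (6) = 1.2407
Iteration 2:
  α = (-1 - (-3)·0.7778 - (4)·1.2407) / (9) = -0.4033
  β = (4 - (-1)·-0.4033 - (3)·1.2407) / (5) = -0.0251
  γ = (10 - (-2)·-0.4033 - (3)·-0.0251) / (6) = 1.5448
Change: (-0.2922, -0.8029, 0.3041) → max |·| = 0.8029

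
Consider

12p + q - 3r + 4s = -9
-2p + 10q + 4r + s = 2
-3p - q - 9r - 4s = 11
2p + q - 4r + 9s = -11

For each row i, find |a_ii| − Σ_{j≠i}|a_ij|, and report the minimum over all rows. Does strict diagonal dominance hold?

1

row 1: |12| − (1+3+4) = 4
row 2: |10| − (2+4+1) = 3
row 3: |-9| − (3+1+4) = 1
row 4: |9| − (2+1+4) = 2
minimum over rows = 1 → strictly diagonally dominant (convergence guaranteed)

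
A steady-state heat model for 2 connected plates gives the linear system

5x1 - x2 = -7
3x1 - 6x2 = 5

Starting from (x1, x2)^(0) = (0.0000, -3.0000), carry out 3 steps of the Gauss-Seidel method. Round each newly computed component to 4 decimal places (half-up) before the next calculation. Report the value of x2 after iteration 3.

Iteration 1:
  x1 = (-7 - (-1)·-3.0000) / (5) = -2.0000
  x2 = (5 - (3)·-2.0000) / (-6) = -1.8333
Iteration 2:
  x1 = (-7 - (-1)·-1.8333) / (5) = -1.7667
  x2 = (5 - (3)·-1.7667) / (-6) = -1.7167
Iteration 3:
  x1 = (-7 - (-1)·-1.7167) / (5) = -1.7433
  x2 = (5 - (3)·-1.7433) / (-6) = -1.7050

-1.7050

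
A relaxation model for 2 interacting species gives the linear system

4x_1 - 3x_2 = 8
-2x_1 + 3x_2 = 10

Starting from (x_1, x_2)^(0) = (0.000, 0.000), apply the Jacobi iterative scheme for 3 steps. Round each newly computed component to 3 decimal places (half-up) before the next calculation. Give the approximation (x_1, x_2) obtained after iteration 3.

(5.500, 6.333)

Iteration 1:
  x_1 = (8 - (-3)·0.000) / (4) = 2.000
  x_2 = (10 - (-2)·0.000) / (3) = 3.333
Iteration 2:
  x_1 = (8 - (-3)·3.333) / (4) = 4.500
  x_2 = (10 - (-2)·2.000) / (3) = 4.667
Iteration 3:
  x_1 = (8 - (-3)·4.667) / (4) = 5.500
  x_2 = (10 - (-2)·4.500) / (3) = 6.333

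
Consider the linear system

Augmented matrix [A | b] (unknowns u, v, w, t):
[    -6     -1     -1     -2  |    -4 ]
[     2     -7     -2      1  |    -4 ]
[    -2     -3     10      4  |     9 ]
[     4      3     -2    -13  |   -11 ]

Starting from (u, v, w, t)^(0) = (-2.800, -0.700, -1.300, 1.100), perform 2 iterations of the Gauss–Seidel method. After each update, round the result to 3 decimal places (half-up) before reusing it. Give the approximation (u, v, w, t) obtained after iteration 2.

(-0.104, 0.434, 0.535, 0.832)

Iteration 1:
  u = (-4 - (-1)·-0.700 - (-1)·-1.300 - (-2)·1.100) / (-6) = 0.633
  v = (-4 - (2)·0.633 - (-2)·-1.300 - (1)·1.100) / (-7) = 1.281
  w = (9 - (-2)·0.633 - (-3)·1.281 - (4)·1.100) / (10) = 0.971
  t = (-11 - (4)·0.633 - (3)·1.281 - (-2)·0.971) / (-13) = 1.187
Iteration 2:
  u = (-4 - (-1)·1.281 - (-1)·0.971 - (-2)·1.187) / (-6) = -0.104
  v = (-4 - (2)·-0.104 - (-2)·0.971 - (1)·1.187) / (-7) = 0.434
  w = (9 - (-2)·-0.104 - (-3)·0.434 - (4)·1.187) / (10) = 0.535
  t = (-11 - (4)·-0.104 - (3)·0.434 - (-2)·0.535) / (-13) = 0.832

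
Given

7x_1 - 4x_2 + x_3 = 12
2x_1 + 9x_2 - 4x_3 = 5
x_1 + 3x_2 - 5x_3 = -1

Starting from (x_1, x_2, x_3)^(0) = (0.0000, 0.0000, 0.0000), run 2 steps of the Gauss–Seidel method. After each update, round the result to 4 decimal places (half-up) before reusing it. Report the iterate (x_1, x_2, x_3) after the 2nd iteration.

Iteration 1:
  x_1 = (12 - (-4)·0.0000 - (1)·0.0000) / (7) = 1.7143
  x_2 = (5 - (2)·1.7143 - (-4)·0.0000) / (9) = 0.1746
  x_3 = (-1 - (1)·1.7143 - (3)·0.1746) / (-5) = 0.6476
Iteration 2:
  x_1 = (12 - (-4)·0.1746 - (1)·0.6476) / (7) = 1.7215
  x_2 = (5 - (2)·1.7215 - (-4)·0.6476) / (9) = 0.4608
  x_3 = (-1 - (1)·1.7215 - (3)·0.4608) / (-5) = 0.8208

(1.7215, 0.4608, 0.8208)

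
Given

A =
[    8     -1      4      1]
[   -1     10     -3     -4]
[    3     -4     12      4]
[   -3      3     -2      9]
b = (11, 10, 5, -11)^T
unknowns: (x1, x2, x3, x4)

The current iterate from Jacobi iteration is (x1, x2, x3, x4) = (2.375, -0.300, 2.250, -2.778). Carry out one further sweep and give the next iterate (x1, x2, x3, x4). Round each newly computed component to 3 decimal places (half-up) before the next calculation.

One sweep:
  x1 = (11 - (-1)·-0.300 - (4)·2.250 - (1)·-2.778) / (8) = 0.560
  x2 = (10 - (-1)·2.375 - (-3)·2.250 - (-4)·-2.778) / (10) = 0.801
  x3 = (5 - (3)·2.375 - (-4)·-0.300 - (4)·-2.778) / (12) = 0.649
  x4 = (-11 - (-3)·2.375 - (3)·-0.300 - (-2)·2.250) / (9) = 0.169

(0.560, 0.801, 0.649, 0.169)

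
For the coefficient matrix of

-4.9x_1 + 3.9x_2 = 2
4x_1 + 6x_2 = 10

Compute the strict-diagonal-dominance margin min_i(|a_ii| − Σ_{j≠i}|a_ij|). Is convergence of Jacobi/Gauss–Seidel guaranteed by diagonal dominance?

row 1: |-4.9| − (3.9) = 1
row 2: |6| − (4) = 2
minimum over rows = 1 → strictly diagonally dominant (convergence guaranteed)

1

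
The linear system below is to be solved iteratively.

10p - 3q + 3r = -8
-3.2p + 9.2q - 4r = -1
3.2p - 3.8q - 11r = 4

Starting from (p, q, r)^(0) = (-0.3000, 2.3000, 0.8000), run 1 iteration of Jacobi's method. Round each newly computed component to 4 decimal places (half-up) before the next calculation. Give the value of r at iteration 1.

-1.2455

Iteration 1:
  p = (-8 - (-3)·2.3000 - (3)·0.8000) / (10) = -0.3500
  q = (-1 - (-3.2)·-0.3000 - (-4)·0.8000) / (9.2) = 0.1348
  r = (4 - (3.2)·-0.3000 - (-3.8)·2.3000) / (-11) = -1.2455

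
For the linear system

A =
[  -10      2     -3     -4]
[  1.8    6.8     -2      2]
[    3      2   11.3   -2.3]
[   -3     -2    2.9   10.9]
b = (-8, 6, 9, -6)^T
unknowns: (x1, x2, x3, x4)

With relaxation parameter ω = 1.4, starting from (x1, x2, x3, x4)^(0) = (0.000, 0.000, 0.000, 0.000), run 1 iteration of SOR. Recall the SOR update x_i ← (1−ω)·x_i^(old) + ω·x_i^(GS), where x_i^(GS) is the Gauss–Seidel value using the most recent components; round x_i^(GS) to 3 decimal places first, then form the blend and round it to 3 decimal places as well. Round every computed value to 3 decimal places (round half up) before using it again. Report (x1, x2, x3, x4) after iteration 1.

Iteration 1:
  x1: GS value = (-8 - (2)·0.000 - (-3)·0.000 - (-4)·0.000) / (-10) = 0.800;  x1 ← (1−ω)·0.000 + ω·0.800 = 1.120
  x2: GS value = (6 - (1.8)·1.120 - (-2)·0.000 - (2)·0.000) / (6.8) = 0.586;  x2 ← (1−ω)·0.000 + ω·0.586 = 0.820
  x3: GS value = (9 - (3)·1.120 - (2)·0.820 - (-2.3)·0.000) / (11.3) = 0.354;  x3 ← (1−ω)·0.000 + ω·0.354 = 0.496
  x4: GS value = (-6 - (-3)·1.120 - (-2)·0.820 - (2.9)·0.496) / (10.9) = -0.224;  x4 ← (1−ω)·0.000 + ω·-0.224 = -0.314

(1.120, 0.820, 0.496, -0.314)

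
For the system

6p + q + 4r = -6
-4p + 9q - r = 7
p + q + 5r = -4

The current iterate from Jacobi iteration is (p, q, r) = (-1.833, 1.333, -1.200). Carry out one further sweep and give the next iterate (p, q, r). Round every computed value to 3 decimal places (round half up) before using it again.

(-0.422, -0.170, -0.700)

One sweep:
  p = (-6 - (1)·1.333 - (4)·-1.200) / (6) = -0.422
  q = (7 - (-4)·-1.833 - (-1)·-1.200) / (9) = -0.170
  r = (-4 - (1)·-1.833 - (1)·1.333) / (5) = -0.700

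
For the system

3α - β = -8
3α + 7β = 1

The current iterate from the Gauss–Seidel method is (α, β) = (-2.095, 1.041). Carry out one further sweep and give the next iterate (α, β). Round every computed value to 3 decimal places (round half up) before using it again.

One sweep:
  α = (-8 - (-1)·1.041) / (3) = -2.320
  β = (1 - (3)·-2.320) / (7) = 1.137

(-2.320, 1.137)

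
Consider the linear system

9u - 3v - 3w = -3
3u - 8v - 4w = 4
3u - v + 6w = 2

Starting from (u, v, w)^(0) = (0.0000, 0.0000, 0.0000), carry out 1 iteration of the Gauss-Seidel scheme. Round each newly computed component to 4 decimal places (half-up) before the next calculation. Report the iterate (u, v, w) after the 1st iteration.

(-0.3333, -0.6250, 0.3958)

Iteration 1:
  u = (-3 - (-3)·0.0000 - (-3)·0.0000) / (9) = -0.3333
  v = (4 - (3)·-0.3333 - (-4)·0.0000) / (-8) = -0.6250
  w = (2 - (3)·-0.3333 - (-1)·-0.6250) / (6) = 0.3958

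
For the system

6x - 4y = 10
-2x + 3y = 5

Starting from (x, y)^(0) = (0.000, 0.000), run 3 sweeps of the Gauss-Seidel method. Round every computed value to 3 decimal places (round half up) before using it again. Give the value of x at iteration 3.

4.342

Iteration 1:
  x = (10 - (-4)·0.000) / (6) = 1.667
  y = (5 - (-2)·1.667) / (3) = 2.778
Iteration 2:
  x = (10 - (-4)·2.778) / (6) = 3.519
  y = (5 - (-2)·3.519) / (3) = 4.013
Iteration 3:
  x = (10 - (-4)·4.013) / (6) = 4.342
  y = (5 - (-2)·4.342) / (3) = 4.561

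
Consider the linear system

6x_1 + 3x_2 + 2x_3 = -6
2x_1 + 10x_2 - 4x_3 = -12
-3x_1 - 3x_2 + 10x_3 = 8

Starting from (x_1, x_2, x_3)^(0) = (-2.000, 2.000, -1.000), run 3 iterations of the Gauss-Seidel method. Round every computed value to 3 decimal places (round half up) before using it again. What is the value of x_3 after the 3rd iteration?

Iteration 1:
  x_1 = (-6 - (3)·2.000 - (2)·-1.000) / (6) = -1.667
  x_2 = (-12 - (2)·-1.667 - (-4)·-1.000) / (10) = -1.267
  x_3 = (8 - (-3)·-1.667 - (-3)·-1.267) / (10) = -0.080
Iteration 2:
  x_1 = (-6 - (3)·-1.267 - (2)·-0.080) / (6) = -0.340
  x_2 = (-12 - (2)·-0.340 - (-4)·-0.080) / (10) = -1.164
  x_3 = (8 - (-3)·-0.340 - (-3)·-1.164) / (10) = 0.349
Iteration 3:
  x_1 = (-6 - (3)·-1.164 - (2)·0.349) / (6) = -0.534
  x_2 = (-12 - (2)·-0.534 - (-4)·0.349) / (10) = -0.954
  x_3 = (8 - (-3)·-0.534 - (-3)·-0.954) / (10) = 0.354

0.354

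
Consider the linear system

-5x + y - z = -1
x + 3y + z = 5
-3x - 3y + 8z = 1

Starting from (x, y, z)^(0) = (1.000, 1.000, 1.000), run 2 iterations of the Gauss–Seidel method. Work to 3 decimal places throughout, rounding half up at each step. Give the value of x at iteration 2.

0.318

Iteration 1:
  x = (-1 - (1)·1.000 - (-1)·1.000) / (-5) = 0.200
  y = (5 - (1)·0.200 - (1)·1.000) / (3) = 1.267
  z = (1 - (-3)·0.200 - (-3)·1.267) / (8) = 0.675
Iteration 2:
  x = (-1 - (1)·1.267 - (-1)·0.675) / (-5) = 0.318
  y = (5 - (1)·0.318 - (1)·0.675) / (3) = 1.336
  z = (1 - (-3)·0.318 - (-3)·1.336) / (8) = 0.745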